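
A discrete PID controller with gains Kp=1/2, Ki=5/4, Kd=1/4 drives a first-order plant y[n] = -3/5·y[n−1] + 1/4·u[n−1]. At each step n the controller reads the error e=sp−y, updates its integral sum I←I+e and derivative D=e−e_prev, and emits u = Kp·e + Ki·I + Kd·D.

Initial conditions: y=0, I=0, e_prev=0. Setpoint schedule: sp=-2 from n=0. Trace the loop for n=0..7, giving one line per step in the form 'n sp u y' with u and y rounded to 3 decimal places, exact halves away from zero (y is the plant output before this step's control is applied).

(exact arithmetic carried between steps; '≈' marks a value shown rounded to 6 d.p. or computed from one; I and e_prev carry over from the previous line; the table rounds u and y to 3 d.p., halves away from zero)
n=0: y=0, sp=-2, e=sp−y=-2; I=-2, D=e−e_prev=-2; u=1/2·(-2)+5/4·(-2)+1/4·(-2)=-4; next y=-3/5·0+1/4·(-4)=-1
n=1: y=-1, sp=-2, e=sp−y=-1; I=-3, D=e−e_prev=1; u=1/2·(-1)+5/4·(-3)+1/4·1=-4; next y=-3/5·(-1)+1/4·(-4)=-0.4
n=2: y=-0.4, sp=-2, e=sp−y=-1.6; I=-4.6, D=e−e_prev=-0.6; u=1/2·(-1.6)+5/4·(-4.6)+1/4·(-0.6)=-6.7; next y=-3/5·(-0.4)+1/4·(-6.7)=-1.435
n=3: y=-1.435, sp=-2, e=sp−y=-0.565; I=-5.165, D=e−e_prev=1.035; u=1/2·(-0.565)+5/4·(-5.165)+1/4·1.035=-6.48; next y=-3/5·(-1.435)+1/4·(-6.48)=-0.759
n=4: y=-0.759, sp=-2, e=sp−y=-1.241; I=-6.406, D=e−e_prev=-0.676; u=1/2·(-1.241)+5/4·(-6.406)+1/4·(-0.676)=-8.797; next y=-3/5·(-0.759)+1/4·(-8.797)=-1.74385
n=5: y=-1.74385, sp=-2, e=sp−y=-0.25615; I=-6.66215, D=e−e_prev=0.98485; u=1/2·(-0.25615)+5/4·(-6.66215)+1/4·0.98485=-8.20955; next y=-3/5·(-1.74385)+1/4·(-8.20955)≈-1.006078
n=6: y≈-1.006078, sp=-2, e=sp−y≈-0.993923; I≈-7.656073, D=e−e_prev≈-0.737773; u=1/2·(-0.993923)+5/4·(-7.656073)+1/4·(-0.737773)≈-10.251495; next y=-3/5·(-1.006078)+1/4·(-10.251495)≈-1.959227
n=7: y≈-1.959227, sp=-2, e=sp−y≈-0.040773; I≈-7.696845, D=e−e_prev≈0.953150; u=1/2·(-0.040773)+5/4·(-7.696845)+1/4·0.953150≈-9.403156; next y=-3/5·(-1.959227)+1/4·(-9.403156)≈-1.175253

0 -2 -4.000 0.000
1 -2 -4.000 -1.000
2 -2 -6.700 -0.400
3 -2 -6.480 -1.435
4 -2 -8.797 -0.759
5 -2 -8.210 -1.744
6 -2 -10.251 -1.006
7 -2 -9.403 -1.959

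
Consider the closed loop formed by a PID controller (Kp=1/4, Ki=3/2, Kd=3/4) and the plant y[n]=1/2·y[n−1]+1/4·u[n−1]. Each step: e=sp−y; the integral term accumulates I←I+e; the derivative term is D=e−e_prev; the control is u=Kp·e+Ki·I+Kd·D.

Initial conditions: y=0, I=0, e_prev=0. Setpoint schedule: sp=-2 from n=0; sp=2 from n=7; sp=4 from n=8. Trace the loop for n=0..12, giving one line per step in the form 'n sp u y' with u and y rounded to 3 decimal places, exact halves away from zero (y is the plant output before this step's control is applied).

(exact arithmetic carried between steps; '≈' marks a value shown rounded to 6 d.p. or computed from one; I and e_prev carry over from the previous line; the table rounds u and y to 3 d.p., halves away from zero)
n=0: y=0, sp=-2, e=sp−y=-2; I=-2, D=e−e_prev=-2; u=1/4·(-2)+3/2·(-2)+3/4·(-2)=-5; next y=1/2·0+1/4·(-5)=-1.25
n=1: y=-1.25, sp=-2, e=sp−y=-0.75; I=-2.75, D=e−e_prev=1.25; u=1/4·(-0.75)+3/2·(-2.75)+3/4·1.25=-3.375; next y=1/2·(-1.25)+1/4·(-3.375)=-1.46875
n=2: y=-1.46875, sp=-2, e=sp−y=-0.53125; I=-3.28125, D=e−e_prev=0.21875; u=1/4·(-0.53125)+3/2·(-3.28125)+3/4·0.21875=-4.890625; next y=1/2·(-1.46875)+1/4·(-4.890625)≈-1.957031
n=3: y≈-1.957031, sp=-2, e=sp−y≈-0.042969; I≈-3.324219, D=e−e_prev≈0.488281; u=1/4·(-0.042969)+3/2·(-3.324219)+3/4·0.488281≈-4.630859; next y=1/2·(-1.957031)+1/4·(-4.630859)≈-2.136230
n=4: y≈-2.136230, sp=-2, e=sp−y≈0.136230; I≈-3.187988, D=e−e_prev≈0.179199; u=1/4·0.136230+3/2·(-3.187988)+3/4·0.179199≈-4.613525; next y=1/2·(-2.136230)+1/4·(-4.613525)≈-2.221497
n=5: y≈-2.221497, sp=-2, e=sp−y≈0.221497; I≈-2.966492, D=e−e_prev≈0.085266; u=1/4·0.221497+3/2·(-2.966492)+3/4·0.085266≈-4.330414; next y=1/2·(-2.221497)+1/4·(-4.330414)≈-2.193352
n=6: y≈-2.193352, sp=-2, e=sp−y≈0.193352; I≈-2.773140, D=e−e_prev≈-0.028145; u=1/4·0.193352+3/2·(-2.773140)+3/4·(-0.028145)≈-4.132481; next y=1/2·(-2.193352)+1/4·(-4.132481)≈-2.129796
n=7: y≈-2.129796, sp=2, e=sp−y≈4.129796; I≈1.356656, D=e−e_prev≈3.936444; u=1/4·4.129796+3/2·1.356656+3/4·3.936444≈6.019766; next y=1/2·(-2.129796)+1/4·6.019766≈0.440044
n=8: y≈0.440044, sp=4, e=sp−y≈3.559956; I≈4.916613, D=e−e_prev≈-0.569840; u=1/4·3.559956+3/2·4.916613+3/4·(-0.569840)≈7.837528; next y=1/2·0.440044+1/4·7.837528≈2.179404
n=9: y≈2.179404, sp=4, e=sp−y≈1.820596; I≈6.737209, D=e−e_prev≈-1.739360; u=1/4·1.820596+3/2·6.737209+3/4·(-1.739360)≈9.256442; next y=1/2·2.179404+1/4·9.256442≈3.403812
n=10: y≈3.403812, sp=4, e=sp−y≈0.596188; I≈7.333396, D=e−e_prev≈-1.224409; u=1/4·0.596188+3/2·7.333396+3/4·(-1.224409)≈10.230835; next y=1/2·3.403812+1/4·10.230835≈4.259615
n=11: y≈4.259615, sp=4, e=sp−y≈-0.259615; I≈7.073781, D=e−e_prev≈-0.855803; u=1/4·(-0.259615)+3/2·7.073781+3/4·(-0.855803)≈9.903916; next y=1/2·4.259615+1/4·9.903916≈4.605787
n=12: y≈4.605787, sp=4, e=sp−y≈-0.605787; I≈6.467995, D=e−e_prev≈-0.346172; u=1/4·(-0.605787)+3/2·6.467995+3/4·(-0.346172)≈9.290917; next y=1/2·4.605787+1/4·9.290917≈4.625622

0 -2 -5.000 0.000
1 -2 -3.375 -1.250
2 -2 -4.891 -1.469
3 -2 -4.631 -1.957
4 -2 -4.614 -2.136
5 -2 -4.330 -2.221
6 -2 -4.132 -2.193
7 2 6.020 -2.130
8 4 7.838 0.440
9 4 9.256 2.179
10 4 10.231 3.404
11 4 9.904 4.260
12 4 9.291 4.606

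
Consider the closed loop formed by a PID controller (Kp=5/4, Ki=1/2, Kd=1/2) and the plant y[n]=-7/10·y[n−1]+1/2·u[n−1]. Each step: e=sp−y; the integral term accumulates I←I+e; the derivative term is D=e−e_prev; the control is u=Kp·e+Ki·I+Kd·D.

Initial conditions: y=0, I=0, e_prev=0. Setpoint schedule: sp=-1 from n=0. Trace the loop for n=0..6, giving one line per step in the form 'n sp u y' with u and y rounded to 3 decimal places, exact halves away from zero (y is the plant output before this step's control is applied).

(exact arithmetic carried between steps; '≈' marks a value shown rounded to 6 d.p. or computed from one; I and e_prev carry over from the previous line; the table rounds u and y to 3 d.p., halves away from zero)
n=0: y=0, sp=-1, e=sp−y=-1; I=-1, D=e−e_prev=-1; u=5/4·(-1)+1/2·(-1)+1/2·(-1)=-2.25; next y=-7/10·0+1/2·(-2.25)=-1.125
n=1: y=-1.125, sp=-1, e=sp−y=0.125; I=-0.875, D=e−e_prev=1.125; u=5/4·0.125+1/2·(-0.875)+1/2·1.125=0.28125; next y=-7/10·(-1.125)+1/2·0.28125=0.928125
n=2: y=0.928125, sp=-1, e=sp−y=-1.928125; I=-2.803125, D=e−e_prev=-2.053125; u=5/4·(-1.928125)+1/2·(-2.803125)+1/2·(-2.053125)≈-4.838281; next y=-7/10·0.928125+1/2·(-4.838281)≈-3.068828
n=3: y≈-3.068828, sp=-1, e=sp−y≈2.068828; I≈-0.734297, D=e−e_prev≈3.996953; u=5/4·2.068828+1/2·(-0.734297)+1/2·3.996953≈4.217363; next y=-7/10·(-3.068828)+1/2·4.217363≈4.256861
n=4: y≈4.256861, sp=-1, e=sp−y≈-5.256861; I≈-5.991158, D=e−e_prev≈-7.325689; u=5/4·(-5.256861)+1/2·(-5.991158)+1/2·(-7.325689)≈-13.229500; next y=-7/10·4.256861+1/2·(-13.229500)≈-9.594553
n=5: y≈-9.594553, sp=-1, e=sp−y≈8.594553; I≈2.603395, D=e−e_prev≈13.851415; u=5/4·8.594553+1/2·2.603395+1/2·13.851415≈18.970596; next y=-7/10·(-9.594553)+1/2·18.970596≈16.201485
n=6: y≈16.201485, sp=-1, e=sp−y≈-17.201485; I≈-14.598090, D=e−e_prev≈-25.796038; u=5/4·(-17.201485)+1/2·(-14.598090)+1/2·(-25.796038)≈-41.698921; next y=-7/10·16.201485+1/2·(-41.698921)≈-32.190500

0 -1 -2.250 0.000
1 -1 0.281 -1.125
2 -1 -4.838 0.928
3 -1 4.217 -3.069
4 -1 -13.230 4.257
5 -1 18.971 -9.595
6 -1 -41.699 16.201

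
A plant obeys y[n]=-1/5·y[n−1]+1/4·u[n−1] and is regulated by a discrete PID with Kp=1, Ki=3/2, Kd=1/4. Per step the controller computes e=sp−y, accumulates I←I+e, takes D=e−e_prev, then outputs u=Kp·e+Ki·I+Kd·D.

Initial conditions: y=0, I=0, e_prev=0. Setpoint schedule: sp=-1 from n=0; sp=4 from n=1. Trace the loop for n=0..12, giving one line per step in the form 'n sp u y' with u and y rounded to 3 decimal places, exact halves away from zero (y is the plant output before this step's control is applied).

0 -1 -2.750 0.000
1 4 11.641 -0.688
2 4 6.978 3.048
3 4 14.600 1.135
4 4 12.128 3.423
5 4 16.523 2.347
6 4 15.120 3.661
7 4 17.644 3.048
8 4 16.846 3.801
9 4 18.295 3.451
10 4 17.842 3.884
11 4 18.674 3.684
12 4 18.417 3.932

(exact arithmetic carried between steps; '≈' marks a value shown rounded to 6 d.p. or computed from one; I and e_prev carry over from the previous line; the table rounds u and y to 3 d.p., halves away from zero)
n=0: y=0, sp=-1, e=sp−y=-1; I=-1, D=e−e_prev=-1; u=1·(-1)+3/2·(-1)+1/4·(-1)=-2.75; next y=-1/5·0+1/4·(-2.75)=-0.6875
n=1: y=-0.6875, sp=4, e=sp−y=4.6875; I=3.6875, D=e−e_prev=5.6875; u=1·4.6875+3/2·3.6875+1/4·5.6875=11.640625; next y=-1/5·(-0.6875)+1/4·11.640625≈3.047656
n=2: y≈3.047656, sp=4, e=sp−y≈0.952344; I≈4.639844, D=e−e_prev≈-3.735156; u=1·0.952344+3/2·4.639844+1/4·(-3.735156)≈6.978320; next y=-1/5·3.047656+1/4·6.978320≈1.135049
n=3: y≈1.135049, sp=4, e=sp−y≈2.864951; I≈7.504795, D=e−e_prev≈1.912607; u=1·2.864951+3/2·7.504795+1/4·1.912607≈14.600295; next y=-1/5·1.135049+1/4·14.600295≈3.423064
n=4: y≈3.423064, sp=4, e=sp−y≈0.576936; I≈8.081731, D=e−e_prev≈-2.288015; u=1·0.576936+3/2·8.081731+1/4·(-2.288015)≈12.127528; next y=-1/5·3.423064+1/4·12.127528≈2.347269
n=5: y≈2.347269, sp=4, e=sp−y≈1.652731; I≈9.734462, D=e−e_prev≈1.075795; u=1·1.652731+3/2·9.734462+1/4·1.075795≈16.523372; next y=-1/5·2.347269+1/4·16.523372≈3.661389
n=6: y≈3.661389, sp=4, e=sp−y≈0.338611; I≈10.073072, D=e−e_prev≈-1.314120; u=1·0.338611+3/2·10.073072+1/4·(-1.314120)≈15.119690; next y=-1/5·3.661389+1/4·15.119690≈3.047645
n=7: y≈3.047645, sp=4, e=sp−y≈0.952355; I≈11.025428, D=e−e_prev≈0.613744; u=1·0.952355+3/2·11.025428+1/4·0.613744≈17.643933; next y=-1/5·3.047645+1/4·17.643933≈3.801454
n=8: y≈3.801454, sp=4, e=sp−y≈0.198546; I≈11.223973, D=e−e_prev≈-0.753810; u=1·0.198546+3/2·11.223973+1/4·(-0.753810)≈16.846053; next y=-1/5·3.801454+1/4·16.846053≈3.451222
n=9: y≈3.451222, sp=4, e=sp−y≈0.548778; I≈11.772751, D=e−e_prev≈0.350232; u=1·0.548778+3/2·11.772751+1/4·0.350232≈18.295462; next y=-1/5·3.451222+1/4·18.295462≈3.883621
n=10: y≈3.883621, sp=4, e=sp−y≈0.116379; I≈11.889130, D=e−e_prev≈-0.432399; u=1·0.116379+3/2·11.889130+1/4·(-0.432399)≈17.841974; next y=-1/5·3.883621+1/4·17.841974≈3.683769
n=11: y≈3.683769, sp=4, e=sp−y≈0.316231; I≈12.205361, D=e−e_prev≈0.199852; u=1·0.316231+3/2·12.205361+1/4·0.199852≈18.674234; next y=-1/5·3.683769+1/4·18.674234≈3.931805
n=12: y≈3.931805, sp=4, e=sp−y≈0.068195; I≈12.273556, D=e−e_prev≈-0.248035; u=1·0.068195+3/2·12.273556+1/4·(-0.248035)≈18.416520; next y=-1/5·3.931805+1/4·18.416520≈3.817769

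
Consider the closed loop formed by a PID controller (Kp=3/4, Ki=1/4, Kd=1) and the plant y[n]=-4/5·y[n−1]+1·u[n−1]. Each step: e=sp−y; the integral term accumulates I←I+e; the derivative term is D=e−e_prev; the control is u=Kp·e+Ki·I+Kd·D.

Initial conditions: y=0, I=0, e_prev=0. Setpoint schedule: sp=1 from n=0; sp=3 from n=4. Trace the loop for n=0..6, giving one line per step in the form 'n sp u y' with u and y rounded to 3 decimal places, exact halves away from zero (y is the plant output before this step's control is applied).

0 1 2.000 0.000
1 1 -2.750 2.000
2 1 11.700 -4.350
3 1 -32.373 15.180
4 3 107.006 -44.517
5 3 -317.082 142.619
6 3 982.740 -431.177

(exact arithmetic carried between steps; '≈' marks a value shown rounded to 6 d.p. or computed from one; I and e_prev carry over from the previous line; the table rounds u and y to 3 d.p., halves away from zero)
n=0: y=0, sp=1, e=sp−y=1; I=1, D=e−e_prev=1; u=3/4·1+1/4·1+1·1=2; next y=-4/5·0+1·2=2
n=1: y=2, sp=1, e=sp−y=-1; I=0, D=e−e_prev=-2; u=3/4·(-1)+1/4·0+1·(-2)=-2.75; next y=-4/5·2+1·(-2.75)=-4.35
n=2: y=-4.35, sp=1, e=sp−y=5.35; I=5.35, D=e−e_prev=6.35; u=3/4·5.35+1/4·5.35+1·6.35=11.7; next y=-4/5·(-4.35)+1·11.7=15.18
n=3: y=15.18, sp=1, e=sp−y=-14.18; I=-8.83, D=e−e_prev=-19.53; u=3/4·(-14.18)+1/4·(-8.83)+1·(-19.53)=-32.3725; next y=-4/5·15.18+1·(-32.3725)=-44.5165
n=4: y=-44.5165, sp=3, e=sp−y=47.5165; I=38.6865, D=e−e_prev=61.6965; u=3/4·47.5165+1/4·38.6865+1·61.6965=107.0055; next y=-4/5·(-44.5165)+1·107.0055=142.6187
n=5: y=142.6187, sp=3, e=sp−y=-139.6187; I=-100.9322, D=e−e_prev=-187.1352; u=3/4·(-139.6187)+1/4·(-100.9322)+1·(-187.1352)=-317.082275; next y=-4/5·142.6187+1·(-317.082275)=-431.177235
n=6: y=-431.177235, sp=3, e=sp−y=434.177235; I=333.245035, D=e−e_prev=573.795935; u=3/4·434.177235+1/4·333.245035+1·573.795935=982.74012; next y=-4/5·(-431.177235)+1·982.74012=1327.681908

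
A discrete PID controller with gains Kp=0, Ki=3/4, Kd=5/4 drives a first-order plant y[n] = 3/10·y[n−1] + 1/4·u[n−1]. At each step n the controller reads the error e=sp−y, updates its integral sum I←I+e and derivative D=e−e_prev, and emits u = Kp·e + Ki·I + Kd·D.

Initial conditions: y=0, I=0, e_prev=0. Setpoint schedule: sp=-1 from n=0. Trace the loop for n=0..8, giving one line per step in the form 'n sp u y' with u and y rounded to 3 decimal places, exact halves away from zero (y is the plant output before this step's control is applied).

0 -1 -2.000 0.000
1 -1 -0.500 -0.500
2 -1 -1.950 -0.275
3 -1 -1.623 -0.570
4 -1 -2.301 -0.577
5 -1 -2.283 -0.748
6 -1 -2.592 -0.795
7 -1 -2.622 -0.887
8 -1 -2.752 -0.922

(exact arithmetic carried between steps; '≈' marks a value shown rounded to 6 d.p. or computed from one; I and e_prev carry over from the previous line; the table rounds u and y to 3 d.p., halves away from zero)
n=0: y=0, sp=-1, e=sp−y=-1; I=-1, D=e−e_prev=-1; u=0·(-1)+3/4·(-1)+5/4·(-1)=-2; next y=3/10·0+1/4·(-2)=-0.5
n=1: y=-0.5, sp=-1, e=sp−y=-0.5; I=-1.5, D=e−e_prev=0.5; u=0·(-0.5)+3/4·(-1.5)+5/4·0.5=-0.5; next y=3/10·(-0.5)+1/4·(-0.5)=-0.275
n=2: y=-0.275, sp=-1, e=sp−y=-0.725; I=-2.225, D=e−e_prev=-0.225; u=0·(-0.725)+3/4·(-2.225)+5/4·(-0.225)=-1.95; next y=3/10·(-0.275)+1/4·(-1.95)=-0.57
n=3: y=-0.57, sp=-1, e=sp−y=-0.43; I=-2.655, D=e−e_prev=0.295; u=0·(-0.43)+3/4·(-2.655)+5/4·0.295=-1.6225; next y=3/10·(-0.57)+1/4·(-1.6225)=-0.576625
n=4: y=-0.576625, sp=-1, e=sp−y=-0.423375; I=-3.078375, D=e−e_prev=0.006625; u=0·(-0.423375)+3/4·(-3.078375)+5/4·0.006625=-2.3005; next y=3/10·(-0.576625)+1/4·(-2.3005)≈-0.748113
n=5: y≈-0.748113, sp=-1, e=sp−y≈-0.251888; I≈-3.330263, D=e−e_prev≈0.171488; u=0·(-0.251888)+3/4·(-3.330263)+5/4·0.171488≈-2.283338; next y=3/10·(-0.748113)+1/4·(-2.283338)≈-0.795268
n=6: y≈-0.795268, sp=-1, e=sp−y≈-0.204732; I≈-3.534994, D=e−e_prev≈0.047156; u=0·(-0.204732)+3/4·(-3.534994)+5/4·0.047156≈-2.592301; next y=3/10·(-0.795268)+1/4·(-2.592301)≈-0.886656
n=7: y≈-0.886656, sp=-1, e=sp−y≈-0.113344; I≈-3.648339, D=e−e_prev≈0.091388; u=0·(-0.113344)+3/4·(-3.648339)+5/4·0.091388≈-2.622019; next y=3/10·(-0.886656)+1/4·(-2.622019)≈-0.921502
n=8: y≈-0.921502, sp=-1, e=sp−y≈-0.078498; I≈-3.726837, D=e−e_prev≈0.034846; u=0·(-0.078498)+3/4·(-3.726837)+5/4·0.034846≈-2.751570; next y=3/10·(-0.921502)+1/4·(-2.751570)≈-0.964343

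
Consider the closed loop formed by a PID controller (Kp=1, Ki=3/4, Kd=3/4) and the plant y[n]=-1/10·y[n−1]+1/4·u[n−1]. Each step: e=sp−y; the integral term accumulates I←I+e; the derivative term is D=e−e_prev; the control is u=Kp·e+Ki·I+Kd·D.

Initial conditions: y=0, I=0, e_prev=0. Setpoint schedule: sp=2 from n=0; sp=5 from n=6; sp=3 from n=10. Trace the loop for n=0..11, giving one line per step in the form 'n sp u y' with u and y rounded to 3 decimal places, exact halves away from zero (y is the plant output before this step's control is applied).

(exact arithmetic carried between steps; '≈' marks a value shown rounded to 6 d.p. or computed from one; I and e_prev carry over from the previous line; the table rounds u and y to 3 d.p., halves away from zero)
n=0: y=0, sp=2, e=sp−y=2; I=2, D=e−e_prev=2; u=1·2+3/4·2+3/4·2=5; next y=-1/10·0+1/4·5=1.25
n=1: y=1.25, sp=2, e=sp−y=0.75; I=2.75, D=e−e_prev=-1.25; u=1·0.75+3/4·2.75+3/4·(-1.25)=1.875; next y=-1/10·1.25+1/4·1.875=0.34375
n=2: y=0.34375, sp=2, e=sp−y=1.65625; I=4.40625, D=e−e_prev=0.90625; u=1·1.65625+3/4·4.40625+3/4·0.90625=5.640625; next y=-1/10·0.34375+1/4·5.640625≈1.375781
n=3: y≈1.375781, sp=2, e=sp−y≈0.624219; I≈5.030469, D=e−e_prev≈-1.032031; u=1·0.624219+3/4·5.030469+3/4·(-1.032031)≈3.623047; next y=-1/10·1.375781+1/4·3.623047≈0.768184
n=4: y≈0.768184, sp=2, e=sp−y≈1.231816; I≈6.262285, D=e−e_prev≈0.607598; u=1·1.231816+3/4·6.262285+3/4·0.607598≈6.384229; next y=-1/10·0.768184+1/4·6.384229≈1.519239
n=5: y≈1.519239, sp=2, e=sp−y≈0.480761; I≈6.743046, D=e−e_prev≈-0.751055; u=1·0.480761+3/4·6.743046+3/4·(-0.751055)≈4.974755; next y=-1/10·1.519239+1/4·4.974755≈1.091765
n=6: y≈1.091765, sp=5, e=sp−y≈3.908235; I≈10.651282, D=e−e_prev≈3.427474; u=1·3.908235+3/4·10.651282+3/4·3.427474≈14.467302; next y=-1/10·1.091765+1/4·14.467302≈3.507649
n=7: y≈3.507649, sp=5, e=sp−y≈1.492351; I≈12.143633, D=e−e_prev≈-2.415884; u=1·1.492351+3/4·12.143633+3/4·(-2.415884)≈8.788162; next y=-1/10·3.507649+1/4·8.788162≈1.846276
n=8: y≈1.846276, sp=5, e=sp−y≈3.153724; I≈15.297357, D=e−e_prev≈1.661373; u=1·3.153724+3/4·15.297357+3/4·1.661373≈15.872772; next y=-1/10·1.846276+1/4·15.872772≈3.783565
n=9: y≈3.783565, sp=5, e=sp−y≈1.216435; I≈16.513791, D=e−e_prev≈-1.937290; u=1·1.216435+3/4·16.513791+3/4·(-1.937290)≈12.148811; next y=-1/10·3.783565+1/4·12.148811≈2.658846
n=10: y≈2.658846, sp=3, e=sp−y≈0.341154; I≈16.854945, D=e−e_prev≈-0.875281; u=1·0.341154+3/4·16.854945+3/4·(-0.875281)≈12.325902; next y=-1/10·2.658846+1/4·12.325902≈2.815591
n=11: y≈2.815591, sp=3, e=sp−y≈0.184409; I≈17.039354, D=e−e_prev≈-0.156745; u=1·0.184409+3/4·17.039354+3/4·(-0.156745)≈12.846366; next y=-1/10·2.815591+1/4·12.846366≈2.930032

0 2 5.000 0.000
1 2 1.875 1.250
2 2 5.641 0.344
3 2 3.623 1.376
4 2 6.384 0.768
5 2 4.975 1.519
6 5 14.467 1.092
7 5 8.788 3.508
8 5 15.873 1.846
9 5 12.149 3.784
10 3 12.326 2.659
11 3 12.846 2.816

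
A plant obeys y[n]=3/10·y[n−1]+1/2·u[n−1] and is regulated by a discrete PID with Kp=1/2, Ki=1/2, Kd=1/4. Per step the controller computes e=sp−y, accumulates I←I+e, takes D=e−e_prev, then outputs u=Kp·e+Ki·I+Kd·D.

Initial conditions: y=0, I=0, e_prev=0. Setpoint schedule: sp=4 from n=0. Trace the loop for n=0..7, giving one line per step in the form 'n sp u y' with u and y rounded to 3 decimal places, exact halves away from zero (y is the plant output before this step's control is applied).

(exact arithmetic carried between steps; '≈' marks a value shown rounded to 6 d.p. or computed from one; I and e_prev carry over from the previous line; the table rounds u and y to 3 d.p., halves away from zero)
n=0: y=0, sp=4, e=sp−y=4; I=4, D=e−e_prev=4; u=1/2·4+1/2·4+1/4·4=5; next y=3/10·0+1/2·5=2.5
n=1: y=2.5, sp=4, e=sp−y=1.5; I=5.5, D=e−e_prev=-2.5; u=1/2·1.5+1/2·5.5+1/4·(-2.5)=2.875; next y=3/10·2.5+1/2·2.875=2.1875
n=2: y=2.1875, sp=4, e=sp−y=1.8125; I=7.3125, D=e−e_prev=0.3125; u=1/2·1.8125+1/2·7.3125+1/4·0.3125=4.640625; next y=3/10·2.1875+1/2·4.640625≈2.976563
n=3: y≈2.976563, sp=4, e=sp−y≈1.023438; I≈8.335938, D=e−e_prev≈-0.789063; u=1/2·1.023438+1/2·8.335938+1/4·(-0.789063)≈4.482422; next y=3/10·2.976563+1/2·4.482422≈3.134180
n=4: y≈3.134180, sp=4, e=sp−y≈0.865820; I≈9.201758, D=e−e_prev≈-0.157617; u=1/2·0.865820+1/2·9.201758+1/4·(-0.157617)≈4.994385; next y=3/10·3.134180+1/2·4.994385≈3.437446
n=5: y≈3.437446, sp=4, e=sp−y≈0.562554; I≈9.764312, D=e−e_prev≈-0.303267; u=1/2·0.562554+1/2·9.764312+1/4·(-0.303267)≈5.087616; next y=3/10·3.437446+1/2·5.087616≈3.575042
n=6: y≈3.575042, sp=4, e=sp−y≈0.424958; I≈10.189270, D=e−e_prev≈-0.137596; u=1/2·0.424958+1/2·10.189270+1/4·(-0.137596)≈5.272715; next y=3/10·3.575042+1/2·5.272715≈3.708870
n=7: y≈3.708870, sp=4, e=sp−y≈0.291130; I≈10.480400, D=e−e_prev≈-0.133828; u=1/2·0.291130+1/2·10.480400+1/4·(-0.133828)≈5.352308; next y=3/10·3.708870+1/2·5.352308≈3.788815

0 4 5.000 0.000
1 4 2.875 2.500
2 4 4.641 2.188
3 4 4.482 2.977
4 4 4.994 3.134
5 4 5.088 3.437
6 4 5.273 3.575
7 4 5.352 3.709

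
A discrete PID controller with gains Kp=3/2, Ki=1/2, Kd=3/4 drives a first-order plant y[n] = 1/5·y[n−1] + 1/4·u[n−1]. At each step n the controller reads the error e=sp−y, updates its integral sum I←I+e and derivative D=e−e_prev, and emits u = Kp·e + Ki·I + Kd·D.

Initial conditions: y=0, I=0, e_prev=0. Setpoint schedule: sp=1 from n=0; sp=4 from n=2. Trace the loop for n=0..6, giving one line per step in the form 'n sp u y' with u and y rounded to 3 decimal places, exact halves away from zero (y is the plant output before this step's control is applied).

0 1 2.750 0.000
1 1 0.609 0.688
2 4 10.625 0.290
3 4 3.265 2.714
4 4 9.453 1.359
5 4 6.248 2.635
6 4 9.389 2.089

(exact arithmetic carried between steps; '≈' marks a value shown rounded to 6 d.p. or computed from one; I and e_prev carry over from the previous line; the table rounds u and y to 3 d.p., halves away from zero)
n=0: y=0, sp=1, e=sp−y=1; I=1, D=e−e_prev=1; u=3/2·1+1/2·1+3/4·1=2.75; next y=1/5·0+1/4·2.75=0.6875
n=1: y=0.6875, sp=1, e=sp−y=0.3125; I=1.3125, D=e−e_prev=-0.6875; u=3/2·0.3125+1/2·1.3125+3/4·(-0.6875)=0.609375; next y=1/5·0.6875+1/4·0.609375≈0.289844
n=2: y≈0.289844, sp=4, e=sp−y≈3.710156; I≈5.022656, D=e−e_prev≈3.397656; u=3/2·3.710156+1/2·5.022656+3/4·3.397656≈10.624805; next y=1/5·0.289844+1/4·10.624805≈2.714170
n=3: y≈2.714170, sp=4, e=sp−y≈1.285830; I≈6.308486, D=e−e_prev≈-2.424326; u=3/2·1.285830+1/2·6.308486+3/4·(-2.424326)≈3.264744; next y=1/5·2.714170+1/4·3.264744≈1.359020
n=4: y≈1.359020, sp=4, e=sp−y≈2.640980; I≈8.949466, D=e−e_prev≈1.355150; u=3/2·2.640980+1/2·8.949466+3/4·1.355150≈9.452566; next y=1/5·1.359020+1/4·9.452566≈2.634945
n=5: y≈2.634945, sp=4, e=sp−y≈1.365055; I≈10.314521, D=e−e_prev≈-1.275926; u=3/2·1.365055+1/2·10.314521+3/4·(-1.275926)≈6.247898; next y=1/5·2.634945+1/4·6.247898≈2.088964
n=6: y≈2.088964, sp=4, e=sp−y≈1.911036; I≈12.225557, D=e−e_prev≈0.545982; u=3/2·1.911036+1/2·12.225557+3/4·0.545982≈9.388820; next y=1/5·2.088964+1/4·9.388820≈2.764998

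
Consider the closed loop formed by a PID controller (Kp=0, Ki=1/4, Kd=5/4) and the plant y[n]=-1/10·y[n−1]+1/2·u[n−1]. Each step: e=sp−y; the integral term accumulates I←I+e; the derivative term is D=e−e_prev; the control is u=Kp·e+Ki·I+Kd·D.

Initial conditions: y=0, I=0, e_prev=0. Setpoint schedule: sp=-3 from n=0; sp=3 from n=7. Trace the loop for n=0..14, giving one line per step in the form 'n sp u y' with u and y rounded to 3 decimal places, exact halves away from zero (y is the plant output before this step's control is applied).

0 -3 -4.500 0.000
1 -3 1.875 -2.250
2 -3 -6.244 1.163
3 -3 3.582 -3.238
4 -3 -9.889 2.115
5 -3 6.430 -5.156
6 -3 -15.449 3.731
7 3 20.719 -8.098
8 3 -27.692 11.169
9 3 33.547 -14.963
10 3 -44.476 18.270
11 3 56.749 -24.065
12 3 -71.673 30.781
13 3 94.483 -38.914
14 3 -117.229 51.133

(exact arithmetic carried between steps; '≈' marks a value shown rounded to 6 d.p. or computed from one; I and e_prev carry over from the previous line; the table rounds u and y to 3 d.p., halves away from zero)
n=0: y=0, sp=-3, e=sp−y=-3; I=-3, D=e−e_prev=-3; u=0·(-3)+1/4·(-3)+5/4·(-3)=-4.5; next y=-1/10·0+1/2·(-4.5)=-2.25
n=1: y=-2.25, sp=-3, e=sp−y=-0.75; I=-3.75, D=e−e_prev=2.25; u=0·(-0.75)+1/4·(-3.75)+5/4·2.25=1.875; next y=-1/10·(-2.25)+1/2·1.875=1.1625
n=2: y=1.1625, sp=-3, e=sp−y=-4.1625; I=-7.9125, D=e−e_prev=-3.4125; u=0·(-4.1625)+1/4·(-7.9125)+5/4·(-3.4125)=-6.24375; next y=-1/10·1.1625+1/2·(-6.24375)=-3.238125
n=3: y=-3.238125, sp=-3, e=sp−y=0.238125; I=-7.674375, D=e−e_prev=4.400625; u=0·0.238125+1/4·(-7.674375)+5/4·4.400625≈3.582188; next y=-1/10·(-3.238125)+1/2·3.582188≈2.114906
n=4: y≈2.114906, sp=-3, e=sp−y≈-5.114906; I≈-12.789281, D=e−e_prev≈-5.353031; u=0·(-5.114906)+1/4·(-12.789281)+5/4·(-5.353031)≈-9.888609; next y=-1/10·2.114906+1/2·(-9.888609)≈-5.155795
n=5: y≈-5.155795, sp=-3, e=sp−y≈2.155795; I≈-10.633486, D=e−e_prev≈7.270702; u=0·2.155795+1/4·(-10.633486)+5/4·7.270702≈6.430005; next y=-1/10·(-5.155795)+1/2·6.430005≈3.730582
n=6: y≈3.730582, sp=-3, e=sp−y≈-6.730582; I≈-17.364068, D=e−e_prev≈-8.886378; u=0·(-6.730582)+1/4·(-17.364068)+5/4·(-8.886378)≈-15.448989; next y=-1/10·3.730582+1/2·(-15.448989)≈-8.097553
n=7: y≈-8.097553, sp=3, e=sp−y≈11.097553; I≈-6.266515, D=e−e_prev≈17.828135; u=0·11.097553+1/4·(-6.266515)+5/4·17.828135≈20.718540; next y=-1/10·(-8.097553)+1/2·20.718540≈11.169025
n=8: y≈11.169025, sp=3, e=sp−y≈-8.169025; I≈-14.435541, D=e−e_prev≈-19.266578; u=0·(-8.169025)+1/4·(-14.435541)+5/4·(-19.266578)≈-27.692108; next y=-1/10·11.169025+1/2·(-27.692108)≈-14.962956
n=9: y≈-14.962956, sp=3, e=sp−y≈17.962956; I≈3.527416, D=e−e_prev≈26.131982; u=0·17.962956+1/4·3.527416+5/4·26.131982≈33.546831; next y=-1/10·(-14.962956)+1/2·33.546831≈18.269711
n=10: y≈18.269711, sp=3, e=sp−y≈-15.269711; I≈-11.742295, D=e−e_prev≈-33.232667; u=0·(-15.269711)+1/4·(-11.742295)+5/4·(-33.232667)≈-44.476408; next y=-1/10·18.269711+1/2·(-44.476408)≈-24.065175
n=11: y≈-24.065175, sp=3, e=sp−y≈27.065175; I≈15.322880, D=e−e_prev≈42.334886; u=0·27.065175+1/4·15.322880+5/4·42.334886≈56.749328; next y=-1/10·(-24.065175)+1/2·56.749328≈30.781181
n=12: y≈30.781181, sp=3, e=sp−y≈-27.781181; I≈-12.458302, D=e−e_prev≈-54.846357; u=0·(-27.781181)+1/4·(-12.458302)+5/4·(-54.846357)≈-71.672521; next y=-1/10·30.781181+1/2·(-71.672521)≈-38.914379
n=13: y≈-38.914379, sp=3, e=sp−y≈41.914379; I≈29.456077, D=e−e_prev≈69.695560; u=0·41.914379+1/4·29.456077+5/4·69.695560≈94.483469; next y=-1/10·(-38.914379)+1/2·94.483469≈51.133173
n=14: y≈51.133173, sp=3, e=sp−y≈-48.133173; I≈-18.677095, D=e−e_prev≈-90.047551; u=0·(-48.133173)+1/4·(-18.677095)+5/4·(-90.047551)≈-117.228713; next y=-1/10·51.133173+1/2·(-117.228713)≈-63.727674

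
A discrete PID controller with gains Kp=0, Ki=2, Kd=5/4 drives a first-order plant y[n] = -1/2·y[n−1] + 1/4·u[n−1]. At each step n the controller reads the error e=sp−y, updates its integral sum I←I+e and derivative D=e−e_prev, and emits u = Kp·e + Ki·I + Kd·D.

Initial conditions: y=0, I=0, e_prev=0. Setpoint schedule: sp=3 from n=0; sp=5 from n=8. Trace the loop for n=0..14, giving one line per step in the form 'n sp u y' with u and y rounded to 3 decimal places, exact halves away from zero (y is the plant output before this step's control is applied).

0 3 9.750 0.000
1 3 4.078 2.438
2 3 16.819 -0.199
3 3 5.285 4.304
4 3 24.996 -0.831
5 3 1.878 6.664
6 3 34.882 -2.863
7 3 -7.599 10.152
8 5 56.529 -6.976
9 5 -23.364 17.620
10 5 87.022 -14.651
11 5 -56.145 29.081
12 5 137.746 -28.577
13 5 -118.403 48.725
14 5 224.510 -53.963

(exact arithmetic carried between steps; '≈' marks a value shown rounded to 6 d.p. or computed from one; I and e_prev carry over from the previous line; the table rounds u and y to 3 d.p., halves away from zero)
n=0: y=0, sp=3, e=sp−y=3; I=3, D=e−e_prev=3; u=0·3+2·3+5/4·3=9.75; next y=-1/2·0+1/4·9.75=2.4375
n=1: y=2.4375, sp=3, e=sp−y=0.5625; I=3.5625, D=e−e_prev=-2.4375; u=0·0.5625+2·3.5625+5/4·(-2.4375)=4.078125; next y=-1/2·2.4375+1/4·4.078125≈-0.199219
n=2: y≈-0.199219, sp=3, e=sp−y≈3.199219; I≈6.761719, D=e−e_prev≈2.636719; u=0·3.199219+2·6.761719+5/4·2.636719≈16.819336; next y=-1/2·(-0.199219)+1/4·16.819336≈4.304443
n=3: y≈4.304443, sp=3, e=sp−y≈-1.304443; I≈5.457275, D=e−e_prev≈-4.503662; u=0·(-1.304443)+2·5.457275+5/4·(-4.503662)≈5.284973; next y=-1/2·4.304443+1/4·5.284973≈-0.830978
n=4: y≈-0.830978, sp=3, e=sp−y≈3.830978; I≈9.288254, D=e−e_prev≈5.135422; u=0·3.830978+2·9.288254+5/4·5.135422≈24.995785; next y=-1/2·(-0.830978)+1/4·24.995785≈6.664435
n=5: y≈6.664435, sp=3, e=sp−y≈-3.664435; I≈5.623818, D=e−e_prev≈-7.495414; u=0·(-3.664435)+2·5.623818+5/4·(-7.495414)≈1.878370; next y=-1/2·6.664435+1/4·1.878370≈-2.862625
n=6: y≈-2.862625, sp=3, e=sp−y≈5.862625; I≈11.486444, D=e−e_prev≈9.527061; u=0·5.862625+2·11.486444+5/4·9.527061≈34.881713; next y=-1/2·(-2.862625)+1/4·34.881713≈10.151741
n=7: y≈10.151741, sp=3, e=sp−y≈-7.151741; I≈4.334703, D=e−e_prev≈-13.014366; u=0·(-7.151741)+2·4.334703+5/4·(-13.014366)≈-7.598552; next y=-1/2·10.151741+1/4·(-7.598552)≈-6.975509
n=8: y≈-6.975509, sp=5, e=sp−y≈11.975509; I≈16.310211, D=e−e_prev≈19.127250; u=0·11.975509+2·16.310211+5/4·19.127250≈56.529485; next y=-1/2·(-6.975509)+1/4·56.529485≈17.620125
n=9: y≈17.620125, sp=5, e=sp−y≈-12.620125; I≈3.690086, D=e−e_prev≈-24.595634; u=0·(-12.620125)+2·3.690086+5/4·(-24.595634)≈-23.364371; next y=-1/2·17.620125+1/4·(-23.364371)≈-14.651155
n=10: y≈-14.651155, sp=5, e=sp−y≈19.651155; I≈23.341241, D=e−e_prev≈32.271281; u=0·19.651155+2·23.341241+5/4·32.271281≈87.021584; next y=-1/2·(-14.651155)+1/4·87.021584≈29.080974
n=11: y≈29.080974, sp=5, e=sp−y≈-24.080974; I≈-0.739732, D=e−e_prev≈-43.732129; u=0·(-24.080974)+2·(-0.739732)+5/4·(-43.732129)≈-56.144626; next y=-1/2·29.080974+1/4·(-56.144626)≈-28.576643
n=12: y≈-28.576643, sp=5, e=sp−y≈33.576643; I≈32.836911, D=e−e_prev≈57.657617; u=0·33.576643+2·32.836911+5/4·57.657617≈137.745843; next y=-1/2·(-28.576643)+1/4·137.745843≈48.724782
n=13: y≈48.724782, sp=5, e=sp−y≈-43.724782; I≈-10.887871, D=e−e_prev≈-77.301426; u=0·(-43.724782)+2·(-10.887871)+5/4·(-77.301426)≈-118.402525; next y=-1/2·48.724782+1/4·(-118.402525)≈-53.963022
n=14: y≈-53.963022, sp=5, e=sp−y≈58.963022; I≈48.075151, D=e−e_prev≈102.687805; u=0·58.963022+2·48.075151+5/4·102.687805≈224.510058; next y=-1/2·(-53.963022)+1/4·224.510058≈83.109026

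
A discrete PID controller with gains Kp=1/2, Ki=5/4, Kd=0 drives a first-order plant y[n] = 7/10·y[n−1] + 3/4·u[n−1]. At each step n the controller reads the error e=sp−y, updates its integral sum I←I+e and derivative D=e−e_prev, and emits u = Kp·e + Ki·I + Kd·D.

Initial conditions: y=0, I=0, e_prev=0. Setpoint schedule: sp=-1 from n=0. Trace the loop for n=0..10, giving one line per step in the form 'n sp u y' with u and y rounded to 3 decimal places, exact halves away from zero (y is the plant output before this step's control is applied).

(exact arithmetic carried between steps; '≈' marks a value shown rounded to 6 d.p. or computed from one; I and e_prev carry over from the previous line; the table rounds u and y to 3 d.p., halves away from zero)
n=0: y=0, sp=-1, e=sp−y=-1; I=-1, D=e−e_prev=-1; u=1/2·(-1)+5/4·(-1)+0·(-1)=-1.75; next y=7/10·0+3/4·(-1.75)=-1.3125
n=1: y=-1.3125, sp=-1, e=sp−y=0.3125; I=-0.6875, D=e−e_prev=1.3125; u=1/2·0.3125+5/4·(-0.6875)+0·1.3125=-0.703125; next y=7/10·(-1.3125)+3/4·(-0.703125)≈-1.446094
n=2: y≈-1.446094, sp=-1, e=sp−y≈0.446094; I≈-0.241406, D=e−e_prev≈0.133594; u=1/2·0.446094+5/4·(-0.241406)+0·0.133594≈-0.078711; next y=7/10·(-1.446094)+3/4·(-0.078711)≈-1.071299
n=3: y≈-1.071299, sp=-1, e=sp−y≈0.071299; I≈-0.170107, D=e−e_prev≈-0.374795; u=1/2·0.071299+5/4·(-0.170107)+0·(-0.374795)≈-0.176985; next y=7/10·(-1.071299)+3/4·(-0.176985)≈-0.882648
n=4: y≈-0.882648, sp=-1, e=sp−y≈-0.117352; I≈-0.287460, D=e−e_prev≈-0.188651; u=1/2·(-0.117352)+5/4·(-0.287460)+0·(-0.188651)≈-0.418001; next y=7/10·(-0.882648)+3/4·(-0.418001)≈-0.931354
n=5: y≈-0.931354, sp=-1, e=sp−y≈-0.068646; I≈-0.356106, D=e−e_prev≈0.048706; u=1/2·(-0.068646)+5/4·(-0.356106)+0·0.048706≈-0.479455; next y=7/10·(-0.931354)+3/4·(-0.479455)≈-1.011539
n=6: y≈-1.011539, sp=-1, e=sp−y≈0.011539; I≈-0.344567, D=e−e_prev≈0.080185; u=1/2·0.011539+5/4·(-0.344567)+0·0.080185≈-0.424939; next y=7/10·(-1.011539)+3/4·(-0.424939)≈-1.026781
n=7: y≈-1.026781, sp=-1, e=sp−y≈0.026781; I≈-0.317785, D=e−e_prev≈0.015242; u=1/2·0.026781+5/4·(-0.317785)+0·0.015242≈-0.383841; next y=7/10·(-1.026781)+3/4·(-0.383841)≈-1.006628
n=8: y≈-1.006628, sp=-1, e=sp−y≈0.006628; I≈-0.311158, D=e−e_prev≈-0.020154; u=1/2·0.006628+5/4·(-0.311158)+0·(-0.020154)≈-0.385633; next y=7/10·(-1.006628)+3/4·(-0.385633)≈-0.993864
n=9: y≈-0.993864, sp=-1, e=sp−y≈-0.006136; I≈-0.317293, D=e−e_prev≈-0.012763; u=1/2·(-0.006136)+5/4·(-0.317293)+0·(-0.012763)≈-0.399685; next y=7/10·(-0.993864)+3/4·(-0.399685)≈-0.995468
n=10: y≈-0.995468, sp=-1, e=sp−y≈-0.004532; I≈-0.321825, D=e−e_prev≈0.001604; u=1/2·(-0.004532)+5/4·(-0.321825)+0·0.001604≈-0.404547; next y=7/10·(-0.995468)+3/4·(-0.404547)≈-1.000238

0 -1 -1.750 0.000
1 -1 -0.703 -1.313
2 -1 -0.079 -1.446
3 -1 -0.177 -1.071
4 -1 -0.418 -0.883
5 -1 -0.479 -0.931
6 -1 -0.425 -1.012
7 -1 -0.384 -1.027
8 -1 -0.386 -1.007
9 -1 -0.400 -0.994
10 -1 -0.405 -0.995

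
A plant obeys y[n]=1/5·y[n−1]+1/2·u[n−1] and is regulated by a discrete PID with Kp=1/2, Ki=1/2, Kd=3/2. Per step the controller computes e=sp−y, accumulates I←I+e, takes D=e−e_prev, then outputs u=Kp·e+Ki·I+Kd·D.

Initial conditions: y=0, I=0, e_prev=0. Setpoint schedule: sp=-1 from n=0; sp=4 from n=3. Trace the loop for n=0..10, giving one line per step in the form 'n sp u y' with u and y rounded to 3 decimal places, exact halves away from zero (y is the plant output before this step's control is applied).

(exact arithmetic carried between steps; '≈' marks a value shown rounded to 6 d.p. or computed from one; I and e_prev carry over from the previous line; the table rounds u and y to 3 d.p., halves away from zero)
n=0: y=0, sp=-1, e=sp−y=-1; I=-1, D=e−e_prev=-1; u=1/2·(-1)+1/2·(-1)+3/2·(-1)=-2.5; next y=1/5·0+1/2·(-2.5)=-1.25
n=1: y=-1.25, sp=-1, e=sp−y=0.25; I=-0.75, D=e−e_prev=1.25; u=1/2·0.25+1/2·(-0.75)+3/2·1.25=1.625; next y=1/5·(-1.25)+1/2·1.625=0.5625
n=2: y=0.5625, sp=-1, e=sp−y=-1.5625; I=-2.3125, D=e−e_prev=-1.8125; u=1/2·(-1.5625)+1/2·(-2.3125)+3/2·(-1.8125)=-4.65625; next y=1/5·0.5625+1/2·(-4.65625)=-2.215625
n=3: y=-2.215625, sp=4, e=sp−y=6.215625; I=3.903125, D=e−e_prev=7.778125; u=1/2·6.215625+1/2·3.903125+3/2·7.778125≈16.726563; next y=1/5·(-2.215625)+1/2·16.726563≈7.920156
n=4: y≈7.920156, sp=4, e=sp−y≈-3.920156; I≈-0.017031, D=e−e_prev≈-10.135781; u=1/2·(-3.920156)+1/2·(-0.017031)+3/2·(-10.135781)≈-17.172266; next y=1/5·7.920156+1/2·(-17.172266)≈-7.002102
n=5: y≈-7.002102, sp=4, e=sp−y≈11.002102; I≈10.985070, D=e−e_prev≈14.922258; u=1/2·11.002102+1/2·10.985070+3/2·14.922258≈33.376973; next y=1/5·(-7.002102)+1/2·33.376973≈15.288066
n=6: y≈15.288066, sp=4, e=sp−y≈-11.288066; I≈-0.302996, D=e−e_prev≈-22.290168; u=1/2·(-11.288066)+1/2·(-0.302996)+3/2·(-22.290168)≈-39.230782; next y=1/5·15.288066+1/2·(-39.230782)≈-16.557778
n=7: y≈-16.557778, sp=4, e=sp−y≈20.557778; I≈20.254782, D=e−e_prev≈31.845844; u=1/2·20.557778+1/2·20.254782+3/2·31.845844≈68.175046; next y=1/5·(-16.557778)+1/2·68.175046≈30.775967
n=8: y≈30.775967, sp=4, e=sp−y≈-26.775967; I≈-6.521185, D=e−e_prev≈-47.333745; u=1/2·(-26.775967)+1/2·(-6.521185)+3/2·(-47.333745)≈-87.649194; next y=1/5·30.775967+1/2·(-87.649194)≈-37.669404
n=9: y≈-37.669404, sp=4, e=sp−y≈41.669404; I≈35.148218, D=e−e_prev≈68.445371; u=1/2·41.669404+1/2·35.148218+3/2·68.445371≈141.076868; next y=1/5·(-37.669404)+1/2·141.076868≈63.004553
n=10: y≈63.004553, sp=4, e=sp−y≈-59.004553; I≈-23.856335, D=e−e_prev≈-100.673957; u=1/2·(-59.004553)+1/2·(-23.856335)+3/2·(-100.673957)≈-192.441379; next y=1/5·63.004553+1/2·(-192.441379)≈-83.619779

0 -1 -2.500 0.000
1 -1 1.625 -1.250
2 -1 -4.656 0.563
3 4 16.727 -2.216
4 4 -17.172 7.920
5 4 33.377 -7.002
6 4 -39.231 15.288
7 4 68.175 -16.558
8 4 -87.649 30.776
9 4 141.077 -37.669
10 4 -192.441 63.005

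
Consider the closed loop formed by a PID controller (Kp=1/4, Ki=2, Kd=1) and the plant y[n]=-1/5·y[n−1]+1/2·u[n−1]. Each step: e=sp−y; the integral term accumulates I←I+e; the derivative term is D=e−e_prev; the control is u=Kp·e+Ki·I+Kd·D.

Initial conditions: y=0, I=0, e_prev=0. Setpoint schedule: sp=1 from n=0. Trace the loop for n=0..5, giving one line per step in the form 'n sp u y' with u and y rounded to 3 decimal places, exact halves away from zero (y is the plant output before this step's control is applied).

0 1 3.250 0.000
1 1 -1.031 1.625
2 1 7.357 -0.841
3 1 -6.661 3.847
4 1 18.159 -4.100
5 1 -25.085 9.899

(exact arithmetic carried between steps; '≈' marks a value shown rounded to 6 d.p. or computed from one; I and e_prev carry over from the previous line; the table rounds u and y to 3 d.p., halves away from zero)
n=0: y=0, sp=1, e=sp−y=1; I=1, D=e−e_prev=1; u=1/4·1+2·1+1·1=3.25; next y=-1/5·0+1/2·3.25=1.625
n=1: y=1.625, sp=1, e=sp−y=-0.625; I=0.375, D=e−e_prev=-1.625; u=1/4·(-0.625)+2·0.375+1·(-1.625)=-1.03125; next y=-1/5·1.625+1/2·(-1.03125)=-0.840625
n=2: y=-0.840625, sp=1, e=sp−y=1.840625; I=2.215625, D=e−e_prev=2.465625; u=1/4·1.840625+2·2.215625+1·2.465625≈7.357031; next y=-1/5·(-0.840625)+1/2·7.357031≈3.846641
n=3: y≈3.846641, sp=1, e=sp−y≈-2.846641; I≈-0.631016, D=e−e_prev≈-4.687266; u=1/4·(-2.846641)+2·(-0.631016)+1·(-4.687266)≈-6.660957; next y=-1/5·3.846641+1/2·(-6.660957)≈-4.099807
n=4: y≈-4.099807, sp=1, e=sp−y≈5.099807; I≈4.468791, D=e−e_prev≈7.946447; u=1/4·5.099807+2·4.468791+1·7.946447≈18.158981; next y=-1/5·(-4.099807)+1/2·18.158981≈9.899452
n=5: y≈9.899452, sp=1, e=sp−y≈-8.899452; I≈-4.430661, D=e−e_prev≈-13.999258; u=1/4·(-8.899452)+2·(-4.430661)+1·(-13.999258)≈-25.085443; next y=-1/5·9.899452+1/2·(-25.085443)≈-14.522612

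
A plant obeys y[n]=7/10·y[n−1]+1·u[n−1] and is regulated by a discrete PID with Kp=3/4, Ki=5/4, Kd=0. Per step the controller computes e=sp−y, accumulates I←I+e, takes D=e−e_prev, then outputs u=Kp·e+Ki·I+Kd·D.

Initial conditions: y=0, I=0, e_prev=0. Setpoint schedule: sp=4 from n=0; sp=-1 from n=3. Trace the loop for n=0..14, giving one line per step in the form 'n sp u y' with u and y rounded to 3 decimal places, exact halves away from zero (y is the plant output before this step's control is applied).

0 4 8.000 0.000
1 4 -3.000 8.000
2 4 2.800 2.600
3 -1 -9.490 4.620
4 -1 5.237 -6.256
5 -1 -2.421 0.858
6 -1 0.613 -1.820
7 -1 -0.680 -0.661
8 -1 -0.140 -1.143
9 -1 -0.367 -0.940
10 -1 -0.272 -1.025
11 -1 -0.312 -0.989
12 -1 -0.295 -1.004
13 -1 -0.302 -0.998
14 -1 -0.299 -1.001

(exact arithmetic carried between steps; '≈' marks a value shown rounded to 6 d.p. or computed from one; I and e_prev carry over from the previous line; the table rounds u and y to 3 d.p., halves away from zero)
n=0: y=0, sp=4, e=sp−y=4; I=4, D=e−e_prev=4; u=3/4·4+5/4·4+0·4=8; next y=7/10·0+1·8=8
n=1: y=8, sp=4, e=sp−y=-4; I=0, D=e−e_prev=-8; u=3/4·(-4)+5/4·0+0·(-8)=-3; next y=7/10·8+1·(-3)=2.6
n=2: y=2.6, sp=4, e=sp−y=1.4; I=1.4, D=e−e_prev=5.4; u=3/4·1.4+5/4·1.4+0·5.4=2.8; next y=7/10·2.6+1·2.8=4.62
n=3: y=4.62, sp=-1, e=sp−y=-5.62; I=-4.22, D=e−e_prev=-7.02; u=3/4·(-5.62)+5/4·(-4.22)+0·(-7.02)=-9.49; next y=7/10·4.62+1·(-9.49)=-6.256
n=4: y=-6.256, sp=-1, e=sp−y=5.256; I=1.036, D=e−e_prev=10.876; u=3/4·5.256+5/4·1.036+0·10.876=5.237; next y=7/10·(-6.256)+1·5.237=0.8578
n=5: y=0.8578, sp=-1, e=sp−y=-1.8578; I=-0.8218, D=e−e_prev=-7.1138; u=3/4·(-1.8578)+5/4·(-0.8218)+0·(-7.1138)=-2.4206; next y=7/10·0.8578+1·(-2.4206)=-1.82014
n=6: y=-1.82014, sp=-1, e=sp−y=0.82014; I=-0.00166, D=e−e_prev=2.67794; u=3/4·0.82014+5/4·(-0.00166)+0·2.67794=0.61303; next y=7/10·(-1.82014)+1·0.61303=-0.661068
n=7: y=-0.661068, sp=-1, e=sp−y=-0.338932; I=-0.340592, D=e−e_prev=-1.159072; u=3/4·(-0.338932)+5/4·(-0.340592)+0·(-1.159072)=-0.679939; next y=7/10·(-0.661068)+1·(-0.679939)≈-1.142687
n=8: y≈-1.142687, sp=-1, e=sp−y≈0.142687; I≈-0.197905, D=e−e_prev≈0.481619; u=3/4·0.142687+5/4·(-0.197905)+0·0.481619≈-0.140367; next y=7/10·(-1.142687)+1·(-0.140367)≈-0.940247
n=9: y≈-0.940247, sp=-1, e=sp−y≈-0.059753; I≈-0.257658, D=e−e_prev≈-0.202439; u=3/4·(-0.059753)+5/4·(-0.257658)+0·(-0.202439)≈-0.366887; next y=7/10·(-0.940247)+1·(-0.366887)≈-1.025060
n=10: y≈-1.025060, sp=-1, e=sp−y≈0.025060; I≈-0.232598, D=e−e_prev≈0.084813; u=3/4·0.025060+5/4·(-0.232598)+0·0.084813≈-0.271952; next y=7/10·(-1.025060)+1·(-0.271952)≈-0.989494
n=11: y≈-0.989494, sp=-1, e=sp−y≈-0.010506; I≈-0.243104, D=e−e_prev≈-0.035566; u=3/4·(-0.010506)+5/4·(-0.243104)+0·(-0.035566)≈-0.311759; next y=7/10·(-0.989494)+1·(-0.311759)≈-1.004405
n=12: y≈-1.004405, sp=-1, e=sp−y≈0.004405; I≈-0.238699, D=e−e_prev≈0.014910; u=3/4·0.004405+5/4·(-0.238699)+0·0.014910≈-0.295070; next y=7/10·(-1.004405)+1·(-0.295070)≈-0.998153
n=13: y≈-0.998153, sp=-1, e=sp−y≈-0.001847; I≈-0.240546, D=e−e_prev≈-0.006251; u=3/4·(-0.001847)+5/4·(-0.240546)+0·(-0.006251)≈-0.302067; next y=7/10·(-0.998153)+1·(-0.302067)≈-1.000774
n=14: y≈-1.000774, sp=-1, e=sp−y≈0.000774; I≈-0.239771, D=e−e_prev≈0.002621; u=3/4·0.000774+5/4·(-0.239771)+0·0.002621≈-0.299133; next y=7/10·(-1.000774)+1·(-0.299133)≈-0.999675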